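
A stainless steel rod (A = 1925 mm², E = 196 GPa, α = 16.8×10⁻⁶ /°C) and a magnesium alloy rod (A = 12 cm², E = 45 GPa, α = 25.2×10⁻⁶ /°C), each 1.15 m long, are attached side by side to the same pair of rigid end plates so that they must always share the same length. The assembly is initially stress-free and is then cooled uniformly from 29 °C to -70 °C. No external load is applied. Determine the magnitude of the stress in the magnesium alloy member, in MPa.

σ ≈ 32.7 MPa (tensile)

Both members must finish at the same length. With the larger α, the magnesium alloy tends to over-contract; the plates restrain it, putting the magnesium alloy in tension and the stainless steel in compression. With no external load the two internal forces are equal and opposite, magnitude P.
Setting the final lengths equal and cancelling L: (α₁ − α₂)ΔT = P/(A₁E₁) + P/(A₂E₂).
|α₁ − α₂|·ΔT = 8.4×10⁻⁶ × 99 = 0.0008316.
1/(A₁E₁) + 1/(A₂E₂) = 1/(1925×196×10³) + 1/(1200×45×10³) = 2.117×10⁻⁸ N⁻¹.
P = 0.0008316 / 2.117×10⁻⁸ = 39280 N = 39.28 kN.
σ_{magnesium alloy} = P/A₂ = 39280/1200 = 32.74 MPa, tensile.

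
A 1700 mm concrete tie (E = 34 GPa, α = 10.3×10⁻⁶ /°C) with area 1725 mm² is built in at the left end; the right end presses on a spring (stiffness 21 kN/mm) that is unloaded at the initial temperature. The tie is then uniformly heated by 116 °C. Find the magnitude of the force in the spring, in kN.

Free thermal expansion: δ_free = αΔT L = 10.3×10⁻⁶ × 116 × 1700 = 2.031 mm.
Let P be the compressive force at the spring. The tie shortens elastically by PL/(AE) and the spring compresses by P/k; together these equal δ_free.
So P = δ_free / [L/(AE) + 1/k] = 2.031 / [ 1700/(1725×34×10³) + 1/(21×10³) ].
P = 2.031 / 7.66×10⁻⁵ = 26510 N.

P ≈ 26.5 kN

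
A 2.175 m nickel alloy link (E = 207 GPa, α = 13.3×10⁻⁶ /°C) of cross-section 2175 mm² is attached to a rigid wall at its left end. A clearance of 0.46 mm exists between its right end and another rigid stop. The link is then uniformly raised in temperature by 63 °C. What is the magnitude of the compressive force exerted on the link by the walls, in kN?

P ≈ 282 kN

If the wall were absent the link would grow by αΔT L = 13.3×10⁻⁶ × 63 × 2175 = 1.822 mm.
The gap closes (δ_free > 0.46 mm) and the wall then resists a further 1.822 − 0.46 = 1.362 mm of expansion.
So σ = E(δ_free − g)/L = 207×10³ × 1.362/2175 = 129.7 MPa.
Force on the wall = σA = 129.7 × 2175 mm² = 282 kN.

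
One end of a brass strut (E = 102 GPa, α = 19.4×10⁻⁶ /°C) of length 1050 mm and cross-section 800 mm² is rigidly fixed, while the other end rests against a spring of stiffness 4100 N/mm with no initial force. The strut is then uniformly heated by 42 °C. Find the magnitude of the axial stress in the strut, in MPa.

If the spring were absent the strut would lengthen by αΔT L = 19.4×10⁻⁶ × 42 × 1050 = 0.8555 mm.
Let P be the compressive force at the spring. The strut shortens elastically by PL/(AE) and the spring compresses by P/k; together these equal δ_free.
P [ L/(AE) + 1/k ] = δ_free → P [ 1050/(800×102×10³) + 1/(4100) ] = 0.8555.
P = 0.8555 / 0.0002568 = 3332 N.
σ = P/A = 3332/800 = 4.165 MPa.

σ ≈ 4.16 MPa (compressive)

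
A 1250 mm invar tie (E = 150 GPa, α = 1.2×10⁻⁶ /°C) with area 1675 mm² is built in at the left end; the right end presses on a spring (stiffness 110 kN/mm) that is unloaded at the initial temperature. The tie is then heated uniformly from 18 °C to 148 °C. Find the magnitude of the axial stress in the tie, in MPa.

Free thermal expansion: δ_free = αΔT L = 1.2×10⁻⁶ × 130 × 1250 = 0.195 mm.
With a force P in the spring, the elastic change of the tie is PL/(AE) and that of the spring is P/k; compatibility requires their sum to equal δ_free.
P [ L/(AE) + 1/k ] = δ_free → P [ 1250/(1675×150×10³) + 1/(110×10³) ] = 0.195.
P = 0.195 / 1.407×10⁻⁵ = 13860 N.
σ = P/A = 13860/1675 = 8.277 MPa.

σ ≈ 8.28 MPa (compressive)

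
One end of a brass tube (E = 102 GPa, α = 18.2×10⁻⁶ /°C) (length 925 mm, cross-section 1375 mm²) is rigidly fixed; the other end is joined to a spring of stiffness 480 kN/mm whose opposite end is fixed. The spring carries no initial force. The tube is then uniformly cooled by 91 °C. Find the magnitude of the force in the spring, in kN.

P ≈ 177 kN

Free thermal contraction: δ_free = αΔT L = 18.2×10⁻⁶ × 91 × 925 = 1.532 mm.
With a force P in the spring, the elastic change of the tube is PL/(AE) and that of the spring is P/k; compatibility requires their sum to equal δ_free.
P [ L/(AE) + 1/k ] = δ_free → P [ 925/(1375×102×10³) + 1/(480×10³) ] = 1.532.
P = 1.532 / 8.679×10⁻⁶ = 176500 N.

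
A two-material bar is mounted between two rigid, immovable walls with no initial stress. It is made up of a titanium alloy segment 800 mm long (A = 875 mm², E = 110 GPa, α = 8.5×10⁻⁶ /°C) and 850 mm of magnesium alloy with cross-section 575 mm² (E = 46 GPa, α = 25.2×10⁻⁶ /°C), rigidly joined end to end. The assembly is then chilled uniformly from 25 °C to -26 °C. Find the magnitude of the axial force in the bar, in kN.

Free thermal contraction of the whole bar: Σ αᵢΔT Lᵢ = 8.5×10⁻⁶×51×800 + 25.2×10⁻⁶×51×850 = 1.439 mm.
Since the ends are fixed, an axial force P builds up, equal in every segment, with P · Σ Lᵢ/(AᵢEᵢ) = δ_free.
The series flexibility is Σ Lᵢ/(AᵢEᵢ) = 800/(875×110×10³) + 850/(575×46×10³) = 4.045×10⁻⁵ mm/N.
P = 1.439 / 4.045×10⁻⁵ = 35580 N = 35.58 kN, tensile.

P ≈ 35.6 kN (tensile)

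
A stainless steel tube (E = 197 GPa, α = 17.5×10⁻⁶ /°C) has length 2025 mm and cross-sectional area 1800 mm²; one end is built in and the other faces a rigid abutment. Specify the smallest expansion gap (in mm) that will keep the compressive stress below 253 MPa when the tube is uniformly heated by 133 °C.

g ≈ 2.11 mm

With no wall the tube would lengthen by αΔT L = 17.5×10⁻⁶ × 133 × 2025 = 4.713 mm.
A stress of 253 MPa corresponds to the wall pushing the tube back by σL/E = 253×2025/(197×10³) = 2.601 mm.
So the gap has to take up the difference, g_min = δ_free − σL/E = 4.713 − 2.601 = 2.113 mm.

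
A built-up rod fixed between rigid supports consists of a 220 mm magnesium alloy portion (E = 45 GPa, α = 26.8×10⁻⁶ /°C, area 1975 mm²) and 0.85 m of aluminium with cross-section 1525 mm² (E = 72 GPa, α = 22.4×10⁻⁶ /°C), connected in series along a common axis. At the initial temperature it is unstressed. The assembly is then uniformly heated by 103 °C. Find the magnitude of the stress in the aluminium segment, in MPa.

σ ≈ 165 MPa (compressive)

If the supports were absent, the total length change would be Σ αᵢΔT Lᵢ = 26.8×10⁻⁶×103×220 + 22.4×10⁻⁶×103×850 = 2.568 mm.
The walls prevent any net length change, so an axial force P (same in every segment) develops. Compatibility: P · Σ Lᵢ/(AᵢEᵢ) = δ_free.
Σ Lᵢ/(AᵢEᵢ) = 220/(1975×45×10³) + 850/(1525×72×10³) = 1.022×10⁻⁵ mm/N.
Hence P = δ_free / Σ(L/AE) = 2.568/1.022×10⁻⁵ = 251.4 kN (compressive).
σ_{aluminium} = P / A = 251400 / 1525 = 164.8 MPa.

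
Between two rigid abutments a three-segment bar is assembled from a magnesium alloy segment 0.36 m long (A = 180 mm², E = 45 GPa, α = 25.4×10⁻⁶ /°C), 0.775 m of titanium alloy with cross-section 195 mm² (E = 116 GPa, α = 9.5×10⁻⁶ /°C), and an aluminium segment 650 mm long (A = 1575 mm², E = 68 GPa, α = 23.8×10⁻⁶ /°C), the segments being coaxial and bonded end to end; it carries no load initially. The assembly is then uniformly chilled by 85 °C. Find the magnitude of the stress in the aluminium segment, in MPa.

σ ≈ 20.4 MPa (tensile)

Free thermal contraction of the whole bar: Σ αᵢΔT Lᵢ = 25.4×10⁻⁶×85×360 + 9.5×10⁻⁶×85×775 + 23.8×10⁻⁶×85×650 = 2.718 mm.
The rigid supports impose zero overall length change; the single axial force P common to all segments must satisfy P Σ Lᵢ/(AᵢEᵢ) = δ_free.
Σ Lᵢ/(AᵢEᵢ) = 360/(180×45×10³) + 775/(195×116×10³) + 650/(1575×68×10³) = 8.478×10⁻⁵ mm/N.
P = 2.718 / 8.478×10⁻⁵ = 32060 N = 32.06 kN, tensile.
σ_{aluminium} = P / A = 32060 / 1575 = 20.36 MPa.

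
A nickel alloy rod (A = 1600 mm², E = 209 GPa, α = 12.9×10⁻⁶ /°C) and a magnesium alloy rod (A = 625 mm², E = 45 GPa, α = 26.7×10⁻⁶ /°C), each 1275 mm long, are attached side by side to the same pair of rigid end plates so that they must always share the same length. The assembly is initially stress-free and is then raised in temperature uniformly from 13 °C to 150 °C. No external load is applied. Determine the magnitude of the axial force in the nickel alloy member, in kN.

Equilibrium of a rigid end plate with no external load gives equal and opposite internal forces ±P in the two members. Since α_{magnesium alloy} > α_{nickel alloy}, heating drives the magnesium alloy into compression and the nickel alloy into tension.
Setting the final lengths equal and cancelling L: (α₁ − α₂)ΔT = P/(A₁E₁) + P/(A₂E₂).
|α₁ − α₂|·ΔT = 13.8×10⁻⁶ × 137 = 0.001891.
1/(A₁E₁) + 1/(A₂E₂) = 1/(1600×209×10³) + 1/(625×45×10³) = 3.855×10⁻⁸ N⁻¹.
P = 0.001891 / 3.855×10⁻⁸ = 49050 N = 49.05 kN.

P ≈ 49 kN (tensile in the nickel alloy)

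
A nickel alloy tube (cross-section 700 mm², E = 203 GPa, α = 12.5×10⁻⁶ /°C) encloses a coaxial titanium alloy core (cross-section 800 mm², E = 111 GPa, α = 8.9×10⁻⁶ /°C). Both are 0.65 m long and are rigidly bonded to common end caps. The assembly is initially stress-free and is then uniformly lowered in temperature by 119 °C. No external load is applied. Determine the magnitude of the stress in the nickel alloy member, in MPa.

σ ≈ 33.4 MPa (tensile)

The nickel alloy has the larger α, so on cooling it would change length more than the titanium alloy if both were free. The rigid plates force a common final length, so the nickel alloy is put into tension and the titanium alloy into compression, with equal and opposite forces P (no external load).
Setting the final lengths equal and cancelling L: (α₁ − α₂)ΔT = P/(A₁E₁) + P/(A₂E₂).
|α₁ − α₂|·ΔT = 3.6×10⁻⁶ × 119 = 0.0004284.
1/(A₁E₁) + 1/(A₂E₂) = 1/(700×203×10³) + 1/(800×111×10³) = 1.83×10⁻⁸ N⁻¹.
P = 0.0004284 / 1.83×10⁻⁸ = 23410 N = 23.41 kN.
σ_{nickel alloy} = P/A₁ = 23410/700 = 33.45 MPa, tensile.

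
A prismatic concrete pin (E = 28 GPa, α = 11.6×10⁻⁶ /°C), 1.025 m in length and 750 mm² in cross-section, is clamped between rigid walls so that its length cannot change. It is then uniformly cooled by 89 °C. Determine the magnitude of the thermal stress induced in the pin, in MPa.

Because both ends are immovable the net strain is zero, and the suppressed thermal strain is αΔT = 11.6×10⁻⁶ × 89 = 1032.4×10⁻⁶.
Hence σ = E·αΔT = 28×10³ × 1032.4×10⁻⁶ = 28.91 MPa, tensile.

σ ≈ 28.9 MPa (tensile)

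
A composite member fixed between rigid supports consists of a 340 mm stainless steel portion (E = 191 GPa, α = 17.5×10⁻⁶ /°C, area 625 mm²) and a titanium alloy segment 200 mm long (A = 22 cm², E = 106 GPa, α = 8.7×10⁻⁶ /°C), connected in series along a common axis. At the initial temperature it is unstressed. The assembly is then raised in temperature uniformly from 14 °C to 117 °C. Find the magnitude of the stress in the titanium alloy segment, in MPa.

σ ≈ 97.2 MPa (compressive)

If the supports were absent, the total length change would be Σ αᵢΔT Lᵢ = 17.5×10⁻⁶×103×340 + 8.7×10⁻⁶×103×200 = 0.7921 mm.
Since the ends are fixed, an axial force P builds up, equal in every segment, with P · Σ Lᵢ/(AᵢEᵢ) = δ_free.
The series flexibility is Σ Lᵢ/(AᵢEᵢ) = 340/(625×191×10³) + 200/(2200×106×10³) = 3.706×10⁻⁶ mm/N.
So P = 0.7921 / 3.706×10⁻⁶ = 213.7 kN, compressive.
σ_{titanium alloy} = P / A = 213700 / 2200 = 97.15 MPa.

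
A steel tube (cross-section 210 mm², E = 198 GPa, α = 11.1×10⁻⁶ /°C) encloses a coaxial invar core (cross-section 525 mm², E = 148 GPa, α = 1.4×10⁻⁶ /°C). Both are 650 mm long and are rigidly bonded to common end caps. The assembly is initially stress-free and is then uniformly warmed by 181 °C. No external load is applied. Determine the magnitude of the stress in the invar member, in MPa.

Equilibrium of a rigid end plate with no external load gives equal and opposite internal forces ±P in the two members. Since α_{steel} > α_{invar}, heating drives the steel into compression and the invar into tension.
Setting the final lengths equal and cancelling L: (α₁ − α₂)ΔT = P/(A₁E₁) + P/(A₂E₂).
|α₁ − α₂|·ΔT = 9.7×10⁻⁶ × 181 = 0.001756.
1/(A₁E₁) + 1/(A₂E₂) = 1/(210×198×10³) + 1/(525×148×10³) = 3.692×10⁻⁸ N⁻¹.
P = 0.001756 / 3.692×10⁻⁸ = 47550 N = 47.55 kN.
σ_{invar} = P/A₂ = 47550/525 = 90.58 MPa, tensile.

σ ≈ 90.6 MPa (tensile)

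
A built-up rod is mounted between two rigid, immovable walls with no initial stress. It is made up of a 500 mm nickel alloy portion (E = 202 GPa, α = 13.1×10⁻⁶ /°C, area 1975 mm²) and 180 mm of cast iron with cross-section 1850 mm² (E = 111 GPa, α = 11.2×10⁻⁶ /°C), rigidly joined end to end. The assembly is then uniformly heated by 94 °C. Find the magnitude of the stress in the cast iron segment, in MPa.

With the walls removed the bar would change length by δ_free = Σ αᵢΔT Lᵢ = 13.1×10⁻⁶×94×500 + 11.2×10⁻⁶×94×180 = 0.8052 mm.
The walls prevent any net length change, so an axial force P (same in every segment) develops. Compatibility: P · Σ Lᵢ/(AᵢEᵢ) = δ_free.
The series flexibility is Σ Lᵢ/(AᵢEᵢ) = 500/(1975×202×10³) + 180/(1850×111×10³) = 2.13×10⁻⁶ mm/N.
P = 0.8052 / 2.13×10⁻⁶ = 378100 N = 378.1 kN, compressive.
σ_{cast iron} = P / A = 378100 / 1850 = 204.4 MPa.

σ ≈ 204 MPa (compressive)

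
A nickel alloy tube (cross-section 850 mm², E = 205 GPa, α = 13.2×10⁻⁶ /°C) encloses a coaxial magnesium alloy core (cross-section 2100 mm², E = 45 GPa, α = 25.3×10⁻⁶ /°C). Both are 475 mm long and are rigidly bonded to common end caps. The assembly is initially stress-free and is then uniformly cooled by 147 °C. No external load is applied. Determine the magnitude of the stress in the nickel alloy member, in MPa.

σ ≈ 128 MPa (compressive)

The magnesium alloy has the larger α, so on cooling it would change length more than the nickel alloy if both were free. The rigid plates force a common final length, so the magnesium alloy is put into tension and the nickel alloy into compression, with equal and opposite forces P (no external load).
Setting the final lengths equal and cancelling L: (α₁ − α₂)ΔT = P/(A₁E₁) + P/(A₂E₂).
|α₁ − α₂|·ΔT = 12.1×10⁻⁶ × 147 = 0.001779.
1/(A₁E₁) + 1/(A₂E₂) = 1/(850×205×10³) + 1/(2100×45×10³) = 1.632×10⁻⁸ N⁻¹.
P = 0.001779 / 1.632×10⁻⁸ = 109000 N = 109 kN.
σ_{nickel alloy} = P/A₁ = 109000/850 = 128.2 MPa, compressive.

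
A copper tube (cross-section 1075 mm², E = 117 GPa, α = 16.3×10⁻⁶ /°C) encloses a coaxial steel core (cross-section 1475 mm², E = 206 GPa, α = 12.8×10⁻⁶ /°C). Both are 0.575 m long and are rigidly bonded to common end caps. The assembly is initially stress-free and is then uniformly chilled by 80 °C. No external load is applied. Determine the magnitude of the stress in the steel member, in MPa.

Both members must finish at the same length. With the larger α, the copper tends to over-contract; the plates restrain it, putting the copper in tension and the steel in compression. With no external load the two internal forces are equal and opposite, magnitude P.
Compatibility of the two members (thermal + elastic change equal): (α₁ − α₂)ΔT = P·[1/(A₁E₁) + 1/(A₂E₂)].
|α₁ − α₂|·ΔT = 3.5×10⁻⁶ × 80 = 0.00028.
1/(A₁E₁) + 1/(A₂E₂) = 1/(1075×117×10³) + 1/(1475×206×10³) = 1.124×10⁻⁸ N⁻¹.
P = 0.00028 / 1.124×10⁻⁸ = 24910 N = 24.91 kN.
σ_{steel} = P/A₂ = 24910/1475 = 16.89 MPa, compressive.

σ ≈ 16.9 MPa (compressive)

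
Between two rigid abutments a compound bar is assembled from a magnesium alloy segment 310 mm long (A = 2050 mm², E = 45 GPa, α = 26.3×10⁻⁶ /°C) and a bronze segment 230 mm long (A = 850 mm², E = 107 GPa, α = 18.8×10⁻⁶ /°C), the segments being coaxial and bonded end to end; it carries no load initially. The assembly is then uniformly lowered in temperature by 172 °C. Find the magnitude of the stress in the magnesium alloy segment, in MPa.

With the walls removed the bar would change length by δ_free = Σ αᵢΔT Lᵢ = 26.3×10⁻⁶×172×310 + 18.8×10⁻⁶×172×230 = 2.146 mm.
Since the ends are fixed, an axial force P builds up, equal in every segment, with P · Σ Lᵢ/(AᵢEᵢ) = δ_free.
Σ Lᵢ/(AᵢEᵢ) = 310/(2050×45×10³) + 230/(850×107×10³) = 5.889×10⁻⁶ mm/N.
So P = 2.146 / 5.889×10⁻⁶ = 364.4 kN, tensile.
σ_{magnesium alloy} = P / A = 364400 / 2050 = 177.8 MPa.

σ ≈ 178 MPa (tensile)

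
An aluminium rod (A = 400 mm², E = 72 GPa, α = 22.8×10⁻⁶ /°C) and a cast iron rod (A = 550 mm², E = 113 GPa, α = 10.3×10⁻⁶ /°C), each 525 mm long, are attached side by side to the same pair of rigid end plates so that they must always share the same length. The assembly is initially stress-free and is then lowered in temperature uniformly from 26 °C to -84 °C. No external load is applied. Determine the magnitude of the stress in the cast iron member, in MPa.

Both members must finish at the same length. With the larger α, the aluminium tends to over-contract; the plates restrain it, putting the aluminium in tension and the cast iron in compression. With no external load the two internal forces are equal and opposite, magnitude P.
Compatibility of the two members (thermal + elastic change equal): (α₁ − α₂)ΔT = P·[1/(A₁E₁) + 1/(A₂E₂)].
|α₁ − α₂|·ΔT = 12.5×10⁻⁶ × 110 = 0.001375.
1/(A₁E₁) + 1/(A₂E₂) = 1/(400×72×10³) + 1/(550×113×10³) = 5.081×10⁻⁸ N⁻¹.
P = 0.001375 / 5.081×10⁻⁸ = 27060 N = 27.06 kN.
σ_{cast iron} = P/A₂ = 27060/550 = 49.2 MPa, compressive.

σ ≈ 49.2 MPa (compressive)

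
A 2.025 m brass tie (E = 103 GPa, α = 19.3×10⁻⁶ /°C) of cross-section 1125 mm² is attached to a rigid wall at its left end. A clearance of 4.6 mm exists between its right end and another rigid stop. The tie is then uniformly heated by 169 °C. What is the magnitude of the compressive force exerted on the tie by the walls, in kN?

P ≈ 115 kN

If the wall were absent the tie would grow by αΔT L = 19.3×10⁻⁶ × 169 × 2025 = 6.605 mm.
After closing the 4.6 mm clearance, 6.605 − 4.6 = 2.005 mm of expansion remains to be suppressed by the wall.
That suppressed elongation corresponds to σ = E·Δ/L = 103×10³ × 2.005/2025 = 102 MPa.
Force on the wall = σA = 102 × 1125 mm² = 114.7 kN.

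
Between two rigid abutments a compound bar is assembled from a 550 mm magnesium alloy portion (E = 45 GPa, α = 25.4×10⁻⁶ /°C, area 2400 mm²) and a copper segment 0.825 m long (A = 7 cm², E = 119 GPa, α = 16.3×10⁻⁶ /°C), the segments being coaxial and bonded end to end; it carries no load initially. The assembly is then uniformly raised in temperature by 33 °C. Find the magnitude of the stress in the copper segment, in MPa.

σ ≈ 86.2 MPa (compressive)

If the supports were absent, the total length change would be Σ αᵢΔT Lᵢ = 25.4×10⁻⁶×33×550 + 16.3×10⁻⁶×33×825 = 0.9048 mm.
The walls prevent any net length change, so an axial force P (same in every segment) develops. Compatibility: P · Σ Lᵢ/(AᵢEᵢ) = δ_free.
The series flexibility is Σ Lᵢ/(AᵢEᵢ) = 550/(2400×45×10³) + 825/(700×119×10³) = 1.5×10⁻⁵ mm/N.
So P = 0.9048 / 1.5×10⁻⁵ = 60.33 kN, compressive.
σ_{copper} = P / A = 60330 / 700 = 86.19 MPa.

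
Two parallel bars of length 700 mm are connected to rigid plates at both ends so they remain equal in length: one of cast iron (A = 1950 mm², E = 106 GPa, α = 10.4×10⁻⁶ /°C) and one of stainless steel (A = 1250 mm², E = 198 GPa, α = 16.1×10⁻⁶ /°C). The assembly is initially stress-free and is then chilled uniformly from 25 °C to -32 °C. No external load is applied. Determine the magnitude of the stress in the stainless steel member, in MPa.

The stainless steel has the larger α, so on cooling it would change length more than the cast iron if both were free. The rigid plates force a common final length, so the stainless steel is put into tension and the cast iron into compression, with equal and opposite forces P (no external load).
Equating the net (thermal + elastic) strains gives |α₁ − α₂|·ΔT = P·[1/(A₁E₁) + 1/(A₂E₂)].
|α₁ − α₂|·ΔT = 5.7×10⁻⁶ × 57 = 0.0003249.
1/(A₁E₁) + 1/(A₂E₂) = 1/(1950×106×10³) + 1/(1250×198×10³) = 8.878×10⁻⁹ N⁻¹.
So P = 0.0003249 / 8.878×10⁻⁹ = 36.59 kN.
σ_{stainless steel} = P/A₂ = 36590/1250 = 29.28 MPa, tensile.

σ ≈ 29.3 MPa (tensile)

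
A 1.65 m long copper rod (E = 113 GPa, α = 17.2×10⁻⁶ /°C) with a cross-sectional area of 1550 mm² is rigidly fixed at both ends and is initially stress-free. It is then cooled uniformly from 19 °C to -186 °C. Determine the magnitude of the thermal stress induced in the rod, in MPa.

σ ≈ 398 MPa (tensile)

The supports are rigid, so the total axial strain is zero. The restrained thermal strain is ε = αΔT = 17.2×10⁻⁶ × 205 = 3526×10⁻⁶.
Hence σ = E·αΔT = 113×10³ × 3526×10⁻⁶ = 398.4 MPa, tensile.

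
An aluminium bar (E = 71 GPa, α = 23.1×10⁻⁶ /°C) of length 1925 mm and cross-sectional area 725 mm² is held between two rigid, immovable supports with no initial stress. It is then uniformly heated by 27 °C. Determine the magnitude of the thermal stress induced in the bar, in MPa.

σ ≈ 44.3 MPa (compressive)

The supports are rigid, so the total axial strain is zero. The restrained thermal strain is ε = αΔT = 23.1×10⁻⁶ × 27 = 623.7×10⁻⁶.
σ = EαΔT = 71×10³ × 23.1×10⁻⁶ × 27 = 44.28 MPa (compressive; the bar is trying to expand).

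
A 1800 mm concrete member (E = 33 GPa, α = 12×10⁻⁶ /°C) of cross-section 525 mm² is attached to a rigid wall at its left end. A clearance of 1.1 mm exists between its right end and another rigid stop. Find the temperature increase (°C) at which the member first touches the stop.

The gap closes when αΔT L = 1.1 mm, since the member is still unstressed at that instant.
ΔT = 1.1 / (12×10⁻⁶ × 1800) = 50.93 °C.

ΔT ≈ 50.9 °C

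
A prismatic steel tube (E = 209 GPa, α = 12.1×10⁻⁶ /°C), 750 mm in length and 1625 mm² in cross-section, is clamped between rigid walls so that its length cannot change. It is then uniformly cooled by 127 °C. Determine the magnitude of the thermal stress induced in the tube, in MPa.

σ ≈ 321 MPa (tensile)

The supports are rigid, so the total axial strain is zero. The restrained thermal strain is ε = αΔT = 12.1×10⁻⁶ × 127 = 1536.7×10⁻⁶.
σ = EαΔT = 209×10³ × 12.1×10⁻⁶ × 127 = 321.2 MPa (tensile; the tube is trying to contract).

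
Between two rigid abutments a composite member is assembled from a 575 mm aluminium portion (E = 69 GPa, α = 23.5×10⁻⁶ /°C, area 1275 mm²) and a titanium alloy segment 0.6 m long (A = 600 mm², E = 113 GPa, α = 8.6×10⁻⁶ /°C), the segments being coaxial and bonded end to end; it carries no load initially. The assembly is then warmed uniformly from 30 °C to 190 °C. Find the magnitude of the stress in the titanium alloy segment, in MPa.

If the supports were absent, the total length change would be Σ αᵢΔT Lᵢ = 23.5×10⁻⁶×160×575 + 8.6×10⁻⁶×160×600 = 2.988 mm.
The rigid supports impose zero overall length change; the single axial force P common to all segments must satisfy P Σ Lᵢ/(AᵢEᵢ) = δ_free.
Σ Lᵢ/(AᵢEᵢ) = 575/(1275×69×10³) + 600/(600×113×10³) = 1.539×10⁻⁵ mm/N.
Hence P = δ_free / Σ(L/AE) = 2.988/1.539×10⁻⁵ = 194.2 kN (compressive).
σ_{titanium alloy} = P / A = 194200 / 600 = 323.6 MPa.

σ ≈ 324 MPa (compressive)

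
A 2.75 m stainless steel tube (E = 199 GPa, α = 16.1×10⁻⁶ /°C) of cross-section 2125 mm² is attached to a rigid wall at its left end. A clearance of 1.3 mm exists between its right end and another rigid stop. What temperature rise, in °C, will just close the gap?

Contact occurs when the free expansion equals the gap: αΔT L = 1.3 mm.
So ΔT = g/(αL) = 1.3/(16.1×10⁻⁶ × 2750) = 29.36 °C.

ΔT ≈ 29.4 °C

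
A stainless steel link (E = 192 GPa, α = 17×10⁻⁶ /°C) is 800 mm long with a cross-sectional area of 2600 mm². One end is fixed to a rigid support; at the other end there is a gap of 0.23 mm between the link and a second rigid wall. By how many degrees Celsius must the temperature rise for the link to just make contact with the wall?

ΔT ≈ 16.9 °C

The gap closes when αΔT L = 0.23 mm, since the link is still unstressed at that instant.
ΔT = 0.23 / (17×10⁻⁶ × 800) = 16.91 °C.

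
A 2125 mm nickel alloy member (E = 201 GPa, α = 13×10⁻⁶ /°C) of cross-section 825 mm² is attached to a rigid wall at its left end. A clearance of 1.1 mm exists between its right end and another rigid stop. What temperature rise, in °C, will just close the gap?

ΔT ≈ 39.8 °C

Contact occurs when the free expansion equals the gap: αΔT L = 1.1 mm.
ΔT = 1.1 / (13×10⁻⁶ × 2125) = 39.82 °C.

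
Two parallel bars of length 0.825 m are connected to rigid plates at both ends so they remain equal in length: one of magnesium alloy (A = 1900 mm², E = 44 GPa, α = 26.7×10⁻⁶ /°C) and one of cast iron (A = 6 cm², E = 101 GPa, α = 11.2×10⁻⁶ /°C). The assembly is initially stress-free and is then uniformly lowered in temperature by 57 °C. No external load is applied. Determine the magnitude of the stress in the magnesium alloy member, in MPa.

The magnesium alloy has the larger α, so on cooling it would change length more than the cast iron if both were free. The rigid plates force a common final length, so the magnesium alloy is put into tension and the cast iron into compression, with equal and opposite forces P (no external load).
Compatibility of the two members (thermal + elastic change equal): (α₁ − α₂)ΔT = P·[1/(A₁E₁) + 1/(A₂E₂)].
|α₁ − α₂|·ΔT = 15.5×10⁻⁶ × 57 = 0.0008835.
1/(A₁E₁) + 1/(A₂E₂) = 1/(1900×44×10³) + 1/(600×101×10³) = 2.846×10⁻⁸ N⁻¹.
So P = 0.0008835 / 2.846×10⁻⁸ = 31.04 kN.
σ_{magnesium alloy} = P/A₁ = 31040/1900 = 16.34 MPa, tensile.

σ ≈ 16.3 MPa (tensile)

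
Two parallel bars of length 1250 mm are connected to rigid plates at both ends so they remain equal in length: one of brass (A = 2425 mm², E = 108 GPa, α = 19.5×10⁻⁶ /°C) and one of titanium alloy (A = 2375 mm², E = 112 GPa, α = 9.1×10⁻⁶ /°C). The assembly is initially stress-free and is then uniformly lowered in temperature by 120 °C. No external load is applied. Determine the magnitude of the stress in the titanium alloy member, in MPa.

σ ≈ 69.3 MPa (compressive)

The brass has the larger α, so on cooling it would change length more than the titanium alloy if both were free. The rigid plates force a common final length, so the brass is put into tension and the titanium alloy into compression, with equal and opposite forces P (no external load).
Setting the final lengths equal and cancelling L: (α₁ − α₂)ΔT = P/(A₁E₁) + P/(A₂E₂).
|α₁ − α₂|·ΔT = 10.4×10⁻⁶ × 120 = 0.001248.
1/(A₁E₁) + 1/(A₂E₂) = 1/(2425×108×10³) + 1/(2375×112×10³) = 7.578×10⁻⁹ N⁻¹.
P = 0.001248 / 7.578×10⁻⁹ = 164700 N = 164.7 kN.
σ_{titanium alloy} = P/A₂ = 164700/2375 = 69.35 MPa, compressive.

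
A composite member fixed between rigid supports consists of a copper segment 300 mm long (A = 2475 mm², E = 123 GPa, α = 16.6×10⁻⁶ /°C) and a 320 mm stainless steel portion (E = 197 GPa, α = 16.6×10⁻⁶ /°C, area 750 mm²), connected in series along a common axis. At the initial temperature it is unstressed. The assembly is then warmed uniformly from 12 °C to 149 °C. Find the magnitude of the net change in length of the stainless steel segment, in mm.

If the supports were absent, the total length change would be Σ αᵢΔT Lᵢ = 16.6×10⁻⁶×137×300 + 16.6×10⁻⁶×137×320 = 1.41 mm.
The walls prevent any net length change, so an axial force P (same in every segment) develops. Compatibility: P · Σ Lᵢ/(AᵢEᵢ) = δ_free.
The series flexibility is Σ Lᵢ/(AᵢEᵢ) = 300/(2475×123×10³) + 320/(750×197×10³) = 3.151×10⁻⁶ mm/N.
So P = 1.41 / 3.151×10⁻⁶ = 447.4 kN, compressive.
For the stainless steel segment, free thermal change = 16.6×10⁻⁶×137×320 = 0.7277 mm and elastic change from P = 447400×320/(750×197×10³) = 0.9691 mm; these oppose, so the net change is 0.241 mm (segment shortens).

|ΔL| ≈ 0.241 mm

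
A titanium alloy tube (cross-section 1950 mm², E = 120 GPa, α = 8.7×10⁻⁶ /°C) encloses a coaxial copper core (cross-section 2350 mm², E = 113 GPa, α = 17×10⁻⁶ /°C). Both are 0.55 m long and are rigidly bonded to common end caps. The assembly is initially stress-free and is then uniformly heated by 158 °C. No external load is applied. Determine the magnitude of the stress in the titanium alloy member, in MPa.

σ ≈ 83.7 MPa (tensile)

The copper has the larger α, so on heating it would change length more than the titanium alloy if both were free. The rigid plates force a common final length, so the copper is put into compression and the titanium alloy into tension, with equal and opposite forces P (no external load).
Setting the final lengths equal and cancelling L: (α₁ − α₂)ΔT = P/(A₁E₁) + P/(A₂E₂).
|α₁ − α₂|·ΔT = 8.3×10⁻⁶ × 158 = 0.001311.
1/(A₁E₁) + 1/(A₂E₂) = 1/(1950×120×10³) + 1/(2350×113×10³) = 8.039×10⁻⁹ N⁻¹.
So P = 0.001311 / 8.039×10⁻⁹ = 163.1 kN.
σ_{titanium alloy} = P/A₁ = 163100/1950 = 83.65 MPa, tensile.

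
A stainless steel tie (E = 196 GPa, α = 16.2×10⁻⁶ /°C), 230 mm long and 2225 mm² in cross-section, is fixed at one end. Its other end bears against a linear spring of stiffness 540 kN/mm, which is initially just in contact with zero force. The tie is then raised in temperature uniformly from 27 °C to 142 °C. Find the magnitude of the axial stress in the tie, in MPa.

Free thermal expansion: δ_free = αΔT L = 16.2×10⁻⁶ × 115 × 230 = 0.4285 mm.
With a force P in the spring, the elastic change of the tie is PL/(AE) and that of the spring is P/k; compatibility requires their sum to equal δ_free.
So P = δ_free / [L/(AE) + 1/k] = 0.4285 / [ 230/(2225×196×10³) + 1/(540×10³) ].
P = 0.4285 / 2.379×10⁻⁶ = 180100 N.
σ = P/A = 180100/2225 = 80.94 MPa.

σ ≈ 80.9 MPa (compressive)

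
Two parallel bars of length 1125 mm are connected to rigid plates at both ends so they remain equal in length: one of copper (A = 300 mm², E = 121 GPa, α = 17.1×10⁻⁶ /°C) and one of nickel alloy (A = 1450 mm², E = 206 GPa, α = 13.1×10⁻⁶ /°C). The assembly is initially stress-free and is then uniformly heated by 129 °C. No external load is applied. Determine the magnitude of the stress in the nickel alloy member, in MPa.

Equilibrium of a rigid end plate with no external load gives equal and opposite internal forces ±P in the two members. Since α_{copper} > α_{nickel alloy}, heating drives the copper into compression and the nickel alloy into tension.
Compatibility of the two members (thermal + elastic change equal): (α₁ − α₂)ΔT = P·[1/(A₁E₁) + 1/(A₂E₂)].
|α₁ − α₂|·ΔT = 4×10⁻⁶ × 129 = 0.000516.
1/(A₁E₁) + 1/(A₂E₂) = 1/(300×121×10³) + 1/(1450×206×10³) = 3.09×10⁻⁸ N⁻¹.
So P = 0.000516 / 3.09×10⁻⁸ = 16.7 kN.
σ_{nickel alloy} = P/A₂ = 16700/1450 = 11.52 MPa, tensile.

σ ≈ 11.5 MPa (tensile)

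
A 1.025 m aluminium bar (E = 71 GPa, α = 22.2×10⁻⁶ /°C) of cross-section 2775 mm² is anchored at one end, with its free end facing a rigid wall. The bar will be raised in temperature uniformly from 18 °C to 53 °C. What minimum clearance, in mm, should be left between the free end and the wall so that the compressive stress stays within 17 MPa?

g ≈ 0.551 mm

Free expansion if unrestrained: δ_free = αΔT L = 22.2×10⁻⁶ × 35 × 1025 = 0.7964 mm.
A stress of 17 MPa corresponds to the wall pushing the bar back by σL/E = 17×1025/(71×10³) = 0.2454 mm.
So the gap has to take up the difference, g_min = δ_free − σL/E = 0.7964 − 0.2454 = 0.551 mm.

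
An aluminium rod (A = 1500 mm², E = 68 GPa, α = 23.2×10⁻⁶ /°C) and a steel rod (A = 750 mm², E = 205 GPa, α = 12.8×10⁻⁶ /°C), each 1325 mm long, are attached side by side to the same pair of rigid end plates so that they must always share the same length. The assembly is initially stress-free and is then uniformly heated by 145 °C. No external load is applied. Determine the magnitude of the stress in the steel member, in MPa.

Equilibrium of a rigid end plate with no external load gives equal and opposite internal forces ±P in the two members. Since α_{aluminium} > α_{steel}, heating drives the aluminium into compression and the steel into tension.
Setting the final lengths equal and cancelling L: (α₁ − α₂)ΔT = P/(A₁E₁) + P/(A₂E₂).
|α₁ − α₂|·ΔT = 10.4×10⁻⁶ × 145 = 0.001508.
1/(A₁E₁) + 1/(A₂E₂) = 1/(1500×68×10³) + 1/(750×205×10³) = 1.631×10⁻⁸ N⁻¹.
P = 0.001508 / 1.631×10⁻⁸ = 92470 N = 92.47 kN.
σ_{steel} = P/A₂ = 92470/750 = 123.3 MPa, tensile.

σ ≈ 123 MPa (tensile)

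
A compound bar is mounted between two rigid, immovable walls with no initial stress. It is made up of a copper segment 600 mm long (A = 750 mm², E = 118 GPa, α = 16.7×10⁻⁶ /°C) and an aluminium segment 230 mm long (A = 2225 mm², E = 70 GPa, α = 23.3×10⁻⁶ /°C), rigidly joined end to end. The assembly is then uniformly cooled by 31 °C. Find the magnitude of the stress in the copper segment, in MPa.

σ ≈ 77 MPa (tensile)

With the walls removed the bar would change length by δ_free = Σ αᵢΔT Lᵢ = 16.7×10⁻⁶×31×600 + 23.3×10⁻⁶×31×230 = 0.4767 mm.
The rigid supports impose zero overall length change; the single axial force P common to all segments must satisfy P Σ Lᵢ/(AᵢEᵢ) = δ_free.
Σ Lᵢ/(AᵢEᵢ) = 600/(750×118×10³) + 230/(2225×70×10³) = 8.256×10⁻⁶ mm/N.
Hence P = δ_free / Σ(L/AE) = 0.4767/8.256×10⁻⁶ = 57.74 kN (tensile).
σ_{copper} = P / A = 57740 / 750 = 76.99 MPa.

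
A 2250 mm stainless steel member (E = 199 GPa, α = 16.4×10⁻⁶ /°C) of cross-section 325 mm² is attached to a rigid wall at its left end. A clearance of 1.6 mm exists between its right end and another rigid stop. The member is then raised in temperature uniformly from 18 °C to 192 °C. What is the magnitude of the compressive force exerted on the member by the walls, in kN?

P ≈ 139 kN

Free thermal elongation = αΔT L = 16.4×10⁻⁶ × 174 × 2250 = 6.421 mm.
The gap closes (δ_free > 1.6 mm) and the wall then resists a further 6.421 − 1.6 = 4.821 mm of expansion.
Compatibility: PL/(AE) = 4.821 mm, so σ = P/A = E × (4.821/2250) = 426.4 MPa.
P = σA = 426.4 × 325 = 138.6 kN.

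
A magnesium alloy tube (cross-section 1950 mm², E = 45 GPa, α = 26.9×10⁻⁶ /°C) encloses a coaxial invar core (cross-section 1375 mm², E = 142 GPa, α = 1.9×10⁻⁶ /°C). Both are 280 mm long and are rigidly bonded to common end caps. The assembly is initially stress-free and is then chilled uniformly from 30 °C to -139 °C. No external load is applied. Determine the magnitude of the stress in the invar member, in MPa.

σ ≈ 186 MPa (compressive)

Both members must finish at the same length. With the larger α, the magnesium alloy tends to over-contract; the plates restrain it, putting the magnesium alloy in tension and the invar in compression. With no external load the two internal forces are equal and opposite, magnitude P.
Compatibility of the two members (thermal + elastic change equal): (α₁ − α₂)ΔT = P·[1/(A₁E₁) + 1/(A₂E₂)].
|α₁ − α₂|·ΔT = 25×10⁻⁶ × 169 = 0.004225.
1/(A₁E₁) + 1/(A₂E₂) = 1/(1950×45×10³) + 1/(1375×142×10³) = 1.652×10⁻⁸ N⁻¹.
P = 0.004225 / 1.652×10⁻⁸ = 255800 N = 255.8 kN.
σ_{invar} = P/A₂ = 255800/1375 = 186 MPa, compressive.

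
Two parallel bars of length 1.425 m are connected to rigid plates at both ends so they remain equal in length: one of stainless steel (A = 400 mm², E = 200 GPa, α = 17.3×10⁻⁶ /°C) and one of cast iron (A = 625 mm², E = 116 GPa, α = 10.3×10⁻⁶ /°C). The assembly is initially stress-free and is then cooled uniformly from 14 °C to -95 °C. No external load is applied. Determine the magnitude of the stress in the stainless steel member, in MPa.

Equilibrium of a rigid end plate with no external load gives equal and opposite internal forces ±P in the two members. Since α_{stainless steel} > α_{cast iron}, cooling drives the stainless steel into tension and the cast iron into compression.
Equating the net (thermal + elastic) strains gives |α₁ − α₂|·ΔT = P·[1/(A₁E₁) + 1/(A₂E₂)].
|α₁ − α₂|·ΔT = 7×10⁻⁶ × 109 = 0.000763.
1/(A₁E₁) + 1/(A₂E₂) = 1/(400×200×10³) + 1/(625×116×10³) = 2.629×10⁻⁸ N⁻¹.
So P = 0.000763 / 2.629×10⁻⁸ = 29.02 kN.
σ_{stainless steel} = P/A₁ = 29020/400 = 72.55 MPa, tensile.

σ ≈ 72.5 MPa (tensile)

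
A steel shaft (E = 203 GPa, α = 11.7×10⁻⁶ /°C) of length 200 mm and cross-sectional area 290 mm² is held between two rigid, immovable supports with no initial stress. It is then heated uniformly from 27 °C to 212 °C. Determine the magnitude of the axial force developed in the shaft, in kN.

P ≈ 127 kN (compressive)

Full restraint means ε = 0, so the stress is σ = EαΔT = 203×10³ × 11.7×10⁻⁶ × 185 = 439.4 MPa.
P = AEαΔT = 290 × 203×10³ × 11.7×10⁻⁶ × 185 = 127.4 kN (compressive).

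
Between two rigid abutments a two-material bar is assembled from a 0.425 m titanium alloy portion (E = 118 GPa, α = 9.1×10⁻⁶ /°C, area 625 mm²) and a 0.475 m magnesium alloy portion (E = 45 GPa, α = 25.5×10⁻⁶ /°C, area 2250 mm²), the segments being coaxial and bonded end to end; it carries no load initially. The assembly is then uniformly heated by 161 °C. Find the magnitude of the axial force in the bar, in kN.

P ≈ 246 kN (compressive)

Free thermal expansion of the whole bar: Σ αᵢΔT Lᵢ = 9.1×10⁻⁶×161×425 + 25.5×10⁻⁶×161×475 = 2.573 mm.
The walls prevent any net length change, so an axial force P (same in every segment) develops. Compatibility: P · Σ Lᵢ/(AᵢEᵢ) = δ_free.
The series flexibility is Σ Lᵢ/(AᵢEᵢ) = 425/(625×118×10³) + 475/(2250×45×10³) = 1.045×10⁻⁵ mm/N.
P = 2.573 / 1.045×10⁻⁵ = 246100 N = 246.1 kN, compressive.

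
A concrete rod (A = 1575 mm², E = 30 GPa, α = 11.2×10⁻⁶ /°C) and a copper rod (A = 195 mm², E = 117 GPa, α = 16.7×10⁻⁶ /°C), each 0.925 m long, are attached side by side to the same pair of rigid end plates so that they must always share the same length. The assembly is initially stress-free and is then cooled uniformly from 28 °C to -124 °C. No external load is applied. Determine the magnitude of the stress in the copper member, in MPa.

The copper has the larger α, so on cooling it would change length more than the concrete if both were free. The rigid plates force a common final length, so the copper is put into tension and the concrete into compression, with equal and opposite forces P (no external load).
Equating the net (thermal + elastic) strains gives |α₁ − α₂|·ΔT = P·[1/(A₁E₁) + 1/(A₂E₂)].
|α₁ − α₂|·ΔT = 5.5×10⁻⁶ × 152 = 0.000836.
1/(A₁E₁) + 1/(A₂E₂) = 1/(1575×30×10³) + 1/(195×117×10³) = 6.499×10⁻⁸ N⁻¹.
P = 0.000836 / 6.499×10⁻⁸ = 12860 N = 12.86 kN.
σ_{copper} = P/A₂ = 12860/195 = 65.96 MPa, tensile.

σ ≈ 66 MPa (tensile)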